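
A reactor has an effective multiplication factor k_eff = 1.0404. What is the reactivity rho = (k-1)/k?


rho = (k_eff - 1) / k_eff
rho = (1.0404 - 1) / 1.0404
rho = 0.038831

0.038831


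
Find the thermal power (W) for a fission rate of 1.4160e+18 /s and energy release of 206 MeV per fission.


P = fission_rate * E_MeV * 1.602e-13
P = 1.4160e+18 * 206 * 1.602e-13
P = 4.6730e+07 W

4.6730e+07


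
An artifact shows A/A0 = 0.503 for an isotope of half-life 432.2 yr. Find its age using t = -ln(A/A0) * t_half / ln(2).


lambda = ln(2) / t_half = ln(2) / 432.2 = 0.001603765 /yr
t = -ln(A/A0) / lambda
t = -ln(0.503) / 0.001603765
t = 428.47 yr

428.47


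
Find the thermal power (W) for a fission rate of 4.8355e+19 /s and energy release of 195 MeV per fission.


P = fission_rate * E_MeV * 1.602e-13
P = 4.8355e+19 * 195 * 1.602e-13
P = 1.5106e+09 W

1.5106e+09


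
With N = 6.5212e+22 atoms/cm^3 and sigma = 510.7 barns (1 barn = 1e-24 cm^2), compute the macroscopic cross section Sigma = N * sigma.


Sigma = N * sigma_barns * 1e-24
Sigma = 6.5212e+22 * 510.7 * 1e-24
Sigma = 33.304 /cm

33.304


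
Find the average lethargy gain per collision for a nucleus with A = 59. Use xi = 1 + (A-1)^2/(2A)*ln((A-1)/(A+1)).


xi = 1 + (A-1)^2/(2A) * ln((A-1)/(A+1))
xi = 1 + (59-1)^2/(2*59) * ln((59-1)/(59 +1))
xi = 0.033518

0.033518


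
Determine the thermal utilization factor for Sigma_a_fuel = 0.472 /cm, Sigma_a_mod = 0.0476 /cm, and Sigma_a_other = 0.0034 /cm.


f = Sigma_a_fuel / (Sigma_a_fuel + Sigma_a_mod + Sigma_a_other)
f = 0.472 / (0.472 + 0.0476 + 0.0034)
f = 0.90249

0.90249


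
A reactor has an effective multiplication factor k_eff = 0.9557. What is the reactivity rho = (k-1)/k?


rho = (k_eff - 1) / k_eff
rho = (0.9557 - 1) / 0.9557
rho = -0.046353

-0.046353


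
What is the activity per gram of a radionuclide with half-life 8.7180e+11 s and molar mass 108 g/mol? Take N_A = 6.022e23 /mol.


lambda = ln(2) / t_half = ln(2) / 8.7180e+11 = 7.950759e-13 /s
SA = lambda * N_A / M
SA = 7.950759e-13 * 6.022e23 / 108
SA = 4.4333e+09 Bq/g

4.4333e+09


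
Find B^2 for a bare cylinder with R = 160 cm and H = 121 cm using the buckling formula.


B^2 = (2.405/R)^2 + (pi/H)^2
B^2 = (2.405/160)^2 + (pi/121)^2
B^2 = 9.0005e-04 /cm^2

9.0005e-04


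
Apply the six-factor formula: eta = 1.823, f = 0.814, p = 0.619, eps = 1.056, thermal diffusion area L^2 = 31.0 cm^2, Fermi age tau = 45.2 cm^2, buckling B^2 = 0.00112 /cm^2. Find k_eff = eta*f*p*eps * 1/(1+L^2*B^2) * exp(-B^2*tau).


k_inf = eta*f*p*eps = 1.823*0.814*0.619*1.056 = 0.9699864
P_TNL = 1/(1 + L^2*B^2) = 1/(1 + 31.0*0.00112) = 0.9664450
P_FNL = exp(-B^2*tau) = exp(-0.00112*45.2) = 0.9506360
k_eff = k_inf * P_TNL * P_FNL = 0.9699864 * 0.9664450 * 0.9506360
k_eff = 0.89116

0.89116


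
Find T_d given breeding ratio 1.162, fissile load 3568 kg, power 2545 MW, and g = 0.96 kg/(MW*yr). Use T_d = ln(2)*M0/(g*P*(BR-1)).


Breeding gain G = BR - 1 = 1.162 - 1 = 0.162
Fissile production rate = g * P * G = 0.96 * 2545 * 0.162 = 395.7984 kg/yr
T_d = ln(2) * M0 / (g * P * G)
T_d = ln(2) * 3568 / 395.7984 = 6.2485 yr

6.2485


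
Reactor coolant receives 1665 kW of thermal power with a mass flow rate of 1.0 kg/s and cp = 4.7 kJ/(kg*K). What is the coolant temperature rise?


dT = Q / (m_dot * cp)
dT = 1665 / (1.0 * 4.7)
dT = 354.26 C

354.26


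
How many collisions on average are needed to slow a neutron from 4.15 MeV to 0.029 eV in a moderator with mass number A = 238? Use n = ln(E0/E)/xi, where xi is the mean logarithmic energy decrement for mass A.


xi = 1 + (A-1)^2/(2A)*ln((A-1)/(A+1)) = 0.008379872 (for A = 238)
n = ln(E0/E) / xi
n = ln(4.15e6 / 0.029) / 0.008379872
n = ln(1.431034e+08) / 0.008379872 = 2241.0

2241.0


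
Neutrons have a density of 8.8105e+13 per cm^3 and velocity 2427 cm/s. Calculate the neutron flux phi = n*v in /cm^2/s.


phi = n * v
phi = 8.8105e+13 * 2427
phi = 2.1383e+17 /cm^2/s

2.1383e+17


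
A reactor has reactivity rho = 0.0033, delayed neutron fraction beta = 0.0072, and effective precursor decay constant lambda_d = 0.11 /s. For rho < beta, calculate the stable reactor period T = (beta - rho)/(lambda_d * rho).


T = (beta - rho) / (lambda_d * rho)
T = (0.0072 - 0.0033) / (0.11 * 0.0033)
T = 10.744 s

10.744


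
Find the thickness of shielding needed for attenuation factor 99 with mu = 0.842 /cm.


x = ln(factor) / mu
x = ln(99) / 0.842
x = 5.4574 cm

5.4574


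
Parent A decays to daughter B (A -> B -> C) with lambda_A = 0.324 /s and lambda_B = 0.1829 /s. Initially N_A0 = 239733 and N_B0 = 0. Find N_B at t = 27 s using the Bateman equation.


N_B(t) = lambda_A * N_A0 / (lambda_B - lambda_A) * [exp(-lambda_A*t) - exp(-lambda_B*t)]
exp(-0.324*27) = 1.587786e-04; exp(-0.1829*27) = 0.007166772
N_B = 0.324 * 239733 / (0.1829 - 0.324) * (1.587786e-04 - 0.007166772)
N_B = 3857.8

3857.8


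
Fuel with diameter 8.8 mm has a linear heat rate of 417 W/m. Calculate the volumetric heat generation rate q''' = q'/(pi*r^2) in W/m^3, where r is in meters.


r = D / 2 / 1000 = 8.8 / 2 / 1000 = 0.0044 m
q''' = q' / (pi * r^2)
q''' = 417 / (pi * 0.0044^2)
q''' = 6.8562e+06 W/m^3

6.8562e+06


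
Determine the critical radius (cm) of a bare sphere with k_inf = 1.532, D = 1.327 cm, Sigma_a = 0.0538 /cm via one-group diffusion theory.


L^2 = D / Sigma_a = 1.327 / 0.0538 = 24.66543 cm^2
B_m^2 = (k_inf - 1) / L^2 = (1.532 - 1) / 24.66543 = 0.02156865 /cm^2
For a bare sphere: B_g = pi/R, so R_c = pi / sqrt(B_m^2)
R_c = pi / sqrt(0.02156865) = 21.391 cm

21.391


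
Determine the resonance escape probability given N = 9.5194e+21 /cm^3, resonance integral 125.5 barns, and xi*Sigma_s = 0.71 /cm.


p = exp(-N * I * 1e-24 / (xi*Sigma_s))
p = exp(-9.5194e+21 * 125.5 * 1e-24 / 0.71)
p = 0.18588

0.18588


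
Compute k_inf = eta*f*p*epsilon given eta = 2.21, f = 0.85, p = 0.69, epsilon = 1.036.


k_inf = eta * f * p * epsilon
k_inf = 2.21 * 0.85 * 0.69 * 1.036
k_inf = 1.3428

1.3428


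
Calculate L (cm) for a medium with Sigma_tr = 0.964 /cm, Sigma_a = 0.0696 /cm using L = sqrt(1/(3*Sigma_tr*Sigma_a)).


D = 1 / (3 * Sigma_tr) = 1 / (3 * 0.964) = 0.3457815 cm
L = sqrt(D / Sigma_a)
L = sqrt(0.3457815 / 0.0696)
L = 2.2289 cm

2.2289


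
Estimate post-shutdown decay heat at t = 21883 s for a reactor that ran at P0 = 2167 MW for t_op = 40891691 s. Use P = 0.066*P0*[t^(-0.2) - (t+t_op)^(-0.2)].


P/P0 = 0.066 * [t^(-0.2) - (t + t_op)^(-0.2)]
P/P0 = 0.066 * [21883^(-0.2) - (21883 + 40891691)^(-0.2)]
P/P0 = 0.066 * [0.1355123 - 0.03003492] = 0.006961507
P = 2167 * 0.006961507 = 15.086 MW

15.086


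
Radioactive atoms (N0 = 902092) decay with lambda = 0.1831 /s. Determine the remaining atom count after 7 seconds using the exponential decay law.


N = N0 * exp(-lambda * t)
N = 902092 * exp(-0.1831 * 7)
N = 250389

250389


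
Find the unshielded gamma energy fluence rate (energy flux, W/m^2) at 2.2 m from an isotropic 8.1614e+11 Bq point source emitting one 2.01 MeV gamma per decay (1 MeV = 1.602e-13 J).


psi = A * E * 1.602e-13 / (4*pi*r^2)
psi = 8.1614e+11 * 2.01 * 1.602e-13 / (4*pi*2.2^2)
psi = 0.0043208 W/m^2

0.0043208


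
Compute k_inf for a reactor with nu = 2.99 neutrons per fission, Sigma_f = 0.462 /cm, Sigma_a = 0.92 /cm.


k_inf = nu * Sigma_f / Sigma_a
k_inf = 2.99 * 0.462 / 0.92
k_inf = 1.5015

1.5015


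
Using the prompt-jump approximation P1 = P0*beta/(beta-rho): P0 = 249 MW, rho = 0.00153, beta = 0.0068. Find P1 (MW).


P1/P0 = beta / (beta - rho)
P1/P0 = 0.0068 / (0.0068 - 0.00153) = 1.290323
P1 = 249 * 1.290323 = 321.29 MW

321.29


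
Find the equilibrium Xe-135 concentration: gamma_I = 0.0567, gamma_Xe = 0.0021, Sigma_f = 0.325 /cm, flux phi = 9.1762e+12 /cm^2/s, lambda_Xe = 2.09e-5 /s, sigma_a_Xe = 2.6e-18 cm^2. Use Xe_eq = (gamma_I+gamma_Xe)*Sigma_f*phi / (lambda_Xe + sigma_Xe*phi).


Xe_eq = (gamma_I + gamma_Xe) * Sigma_f * phi / (lambda_Xe + sigma_Xe * phi)
Numerator = (0.0567 + 0.0021) * 0.325 * 9.1762e+12 = 1.753572e+11
Denominator = 2.09e-5 + 2.6e-18 * 9.1762e+12 = 4.475812e-05
Xe_eq = 1.753572e+11 / 4.475812e-05 = 3.9179e+15 /cm^3

3.9179e+15


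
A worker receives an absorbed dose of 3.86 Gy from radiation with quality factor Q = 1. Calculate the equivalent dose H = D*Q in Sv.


H = D * Q
H = 3.86 * 1
H = 3.8600 Sv

3.8600


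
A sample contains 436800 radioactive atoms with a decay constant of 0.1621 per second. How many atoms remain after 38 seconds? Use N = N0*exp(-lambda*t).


N = N0 * exp(-lambda * t)
N = 436800 * exp(-0.1621 * 38)
N = 922.82

922.82


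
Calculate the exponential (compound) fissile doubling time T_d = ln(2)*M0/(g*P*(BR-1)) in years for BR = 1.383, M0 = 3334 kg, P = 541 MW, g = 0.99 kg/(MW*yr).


Breeding gain G = BR - 1 = 1.383 - 1 = 0.383
Fissile production rate = g * P * G = 0.99 * 541 * 0.383 = 205.13097 kg/yr
T_d = ln(2) * M0 / (g * P * G)
T_d = ln(2) * 3334 / 205.13097 = 11.266 yr

11.266


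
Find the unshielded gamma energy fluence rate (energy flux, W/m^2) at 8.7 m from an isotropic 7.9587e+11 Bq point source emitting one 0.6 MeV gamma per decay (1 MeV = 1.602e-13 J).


psi = A * E * 1.602e-13 / (4*pi*r^2)
psi = 7.9587e+11 * 0.6 * 1.602e-13 / (4*pi*8.7^2)
psi = 8.0428e-05 W/m^2

8.0428e-05


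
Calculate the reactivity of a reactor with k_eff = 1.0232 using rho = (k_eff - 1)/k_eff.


rho = (k_eff - 1) / k_eff
rho = (1.0232 - 1) / 1.0232
rho = 0.022674

0.022674


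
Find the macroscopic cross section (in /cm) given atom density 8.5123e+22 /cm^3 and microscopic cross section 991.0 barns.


Sigma = N * sigma_barns * 1e-24
Sigma = 8.5123e+22 * 991.0 * 1e-24
Sigma = 84.357 /cm

84.357


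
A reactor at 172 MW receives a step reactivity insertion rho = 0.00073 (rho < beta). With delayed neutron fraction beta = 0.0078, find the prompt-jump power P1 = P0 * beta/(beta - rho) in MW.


P1/P0 = beta / (beta - rho)
P1/P0 = 0.0078 / (0.0078 - 0.00073) = 1.103253
P1 = 172 * 1.103253 = 189.76 MW

189.76


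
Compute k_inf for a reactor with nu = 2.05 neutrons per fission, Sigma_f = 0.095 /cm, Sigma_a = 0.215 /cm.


k_inf = nu * Sigma_f / Sigma_a
k_inf = 2.05 * 0.095 / 0.215
k_inf = 0.90581

0.90581


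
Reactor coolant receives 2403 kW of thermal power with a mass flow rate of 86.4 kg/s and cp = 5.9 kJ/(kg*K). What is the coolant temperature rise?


dT = Q / (m_dot * cp)
dT = 2403 / (86.4 * 5.9)
dT = 4.7140 C

4.7140


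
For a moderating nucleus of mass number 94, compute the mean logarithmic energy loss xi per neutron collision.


xi = 1 + (A-1)^2/(2A) * ln((A-1)/(A+1))
xi = 1 + (94-1)^2/(2*94) * ln((94-1)/(94 +1))
xi = 0.021126

0.021126


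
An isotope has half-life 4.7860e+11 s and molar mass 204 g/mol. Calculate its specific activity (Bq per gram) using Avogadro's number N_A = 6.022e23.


lambda = ln(2) / t_half = ln(2) / 4.7860e+11 = 1.448281e-12 /s
SA = lambda * N_A / M
SA = 1.448281e-12 * 6.022e23 / 204
SA = 4.2753e+09 Bq/g

4.2753e+09


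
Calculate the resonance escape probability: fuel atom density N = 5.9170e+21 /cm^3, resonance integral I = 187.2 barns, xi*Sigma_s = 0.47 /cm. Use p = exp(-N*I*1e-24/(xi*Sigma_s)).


p = exp(-N * I * 1e-24 / (xi*Sigma_s))
p = exp(-5.9170e+21 * 187.2 * 1e-24 / 0.47)
p = 0.094730

0.094730


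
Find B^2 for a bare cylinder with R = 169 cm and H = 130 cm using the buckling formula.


B^2 = (2.405/R)^2 + (pi/H)^2
B^2 = (2.405/169)^2 + (pi/130)^2
B^2 = 7.8652e-04 /cm^2

7.8652e-04


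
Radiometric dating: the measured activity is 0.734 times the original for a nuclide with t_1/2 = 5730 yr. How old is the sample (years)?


lambda = ln(2) / t_half = ln(2) / 5730 = 1.209681e-04 /yr
t = -ln(A/A0) / lambda
t = -ln(0.734) / 1.209681e-04
t = 2556.4 yr

2556.4


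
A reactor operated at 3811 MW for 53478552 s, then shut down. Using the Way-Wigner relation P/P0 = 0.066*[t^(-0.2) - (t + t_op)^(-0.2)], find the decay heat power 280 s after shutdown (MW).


P/P0 = 0.066 * [t^(-0.2) - (t + t_op)^(-0.2)]
P/P0 = 0.066 * [280^(-0.2) - (280 + 53478552)^(-0.2)]
P/P0 = 0.066 * [0.3240174 - 0.02846844] = 0.01950623
P = 3811 * 0.01950623 = 74.338 MW

74.338


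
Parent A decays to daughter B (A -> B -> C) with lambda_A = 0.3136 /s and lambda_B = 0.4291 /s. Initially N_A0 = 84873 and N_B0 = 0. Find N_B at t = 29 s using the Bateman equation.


N_B(t) = lambda_A * N_A0 / (lambda_B - lambda_A) * [exp(-lambda_A*t) - exp(-lambda_B*t)]
exp(-0.3136*29) = 1.122929e-04; exp(-0.4291*29) = 3.941694e-06
N_B = 0.3136 * 84873 / (0.4291 - 0.3136) * (1.122929e-04 - 3.941694e-06)
N_B = 24.969

24.969


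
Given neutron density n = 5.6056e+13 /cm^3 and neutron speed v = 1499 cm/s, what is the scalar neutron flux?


phi = n * v
phi = 5.6056e+13 * 1499
phi = 8.4028e+16 /cm^2/s

8.4028e+16


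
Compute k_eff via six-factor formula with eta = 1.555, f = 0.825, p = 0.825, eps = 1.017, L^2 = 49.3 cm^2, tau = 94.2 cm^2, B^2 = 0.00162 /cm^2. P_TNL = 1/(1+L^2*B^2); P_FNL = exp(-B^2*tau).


k_inf = eta*f*p*eps = 1.555*0.825*0.825*1.017 = 1.076364
P_TNL = 1/(1 + L^2*B^2) = 1/(1 + 49.3*0.00162) = 0.9260408
P_FNL = exp(-B^2*tau) = exp(-0.00162*94.2) = 0.8584696
k_eff = k_inf * P_TNL * P_FNL = 1.076364 * 0.9260408 * 0.8584696
k_eff = 0.85569

0.85569


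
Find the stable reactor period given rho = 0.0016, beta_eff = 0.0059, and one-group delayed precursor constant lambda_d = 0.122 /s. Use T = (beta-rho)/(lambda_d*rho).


T = (beta - rho) / (lambda_d * rho)
T = (0.0059 - 0.0016) / (0.122 * 0.0016)
T = 22.029 s

22.029


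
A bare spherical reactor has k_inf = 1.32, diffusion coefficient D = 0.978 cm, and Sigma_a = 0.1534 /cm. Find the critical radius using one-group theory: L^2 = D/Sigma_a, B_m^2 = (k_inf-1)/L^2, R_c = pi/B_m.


L^2 = D / Sigma_a = 0.978 / 0.1534 = 6.375489 cm^2
B_m^2 = (k_inf - 1) / L^2 = (1.32 - 1) / 6.375489 = 0.05019223 /cm^2
For a bare sphere: B_g = pi/R, so R_c = pi / sqrt(B_m^2)
R_c = pi / sqrt(0.05019223) = 14.023 cm

14.023


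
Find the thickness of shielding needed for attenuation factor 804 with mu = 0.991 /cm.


x = ln(factor) / mu
x = ln(804) / 0.991
x = 6.7504 cm

6.7504


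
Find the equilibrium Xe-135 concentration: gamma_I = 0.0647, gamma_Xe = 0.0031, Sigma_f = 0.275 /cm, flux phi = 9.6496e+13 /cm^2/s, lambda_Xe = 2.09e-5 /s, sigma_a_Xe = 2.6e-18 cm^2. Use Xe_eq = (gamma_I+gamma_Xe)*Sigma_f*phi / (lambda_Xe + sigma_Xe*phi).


Xe_eq = (gamma_I + gamma_Xe) * Sigma_f * phi / (lambda_Xe + sigma_Xe * phi)
Numerator = (0.0647 + 0.0031) * 0.275 * 9.6496e+13 = 1.799168e+12
Denominator = 2.09e-5 + 2.6e-18 * 9.6496e+13 = 2.717896e-04
Xe_eq = 1.799168e+12 / 2.717896e-04 = 6.6197e+15 /cm^3

6.6197e+15


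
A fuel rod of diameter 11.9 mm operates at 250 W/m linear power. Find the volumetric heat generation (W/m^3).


r = D / 2 / 1000 = 11.9 / 2 / 1000 = 0.00595 m
q''' = q' / (pi * r^2)
q''' = 250 / (pi * 0.00595^2)
q''' = 2.2478e+06 W/m^3

2.2478e+06


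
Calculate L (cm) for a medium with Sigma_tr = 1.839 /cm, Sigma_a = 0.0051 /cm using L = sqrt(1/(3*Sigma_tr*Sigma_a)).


D = 1 / (3 * Sigma_tr) = 1 / (3 * 1.839) = 0.1812579 cm
L = sqrt(D / Sigma_a)
L = sqrt(0.1812579 / 0.0051)
L = 5.9616 cm

5.9616


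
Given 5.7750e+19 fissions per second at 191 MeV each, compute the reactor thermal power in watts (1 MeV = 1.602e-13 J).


P = fission_rate * E_MeV * 1.602e-13
P = 5.7750e+19 * 191 * 1.602e-13
P = 1.7670e+09 W

1.7670e+09


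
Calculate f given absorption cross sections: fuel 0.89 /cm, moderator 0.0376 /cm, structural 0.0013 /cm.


f = Sigma_a_fuel / (Sigma_a_fuel + Sigma_a_mod + Sigma_a_other)
f = 0.89 / (0.89 + 0.0376 + 0.0013)
f = 0.95812

0.95812


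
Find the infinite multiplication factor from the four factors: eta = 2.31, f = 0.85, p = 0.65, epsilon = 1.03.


k_inf = eta * f * p * epsilon
k_inf = 2.31 * 0.85 * 0.65 * 1.03
k_inf = 1.3146

1.3146


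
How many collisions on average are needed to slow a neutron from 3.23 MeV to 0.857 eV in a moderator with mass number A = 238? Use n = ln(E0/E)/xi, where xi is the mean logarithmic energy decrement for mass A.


xi = 1 + (A-1)^2/(2A)*ln((A-1)/(A+1)) = 0.008379872 (for A = 238)
n = ln(E0/E) / xi
n = ln(3.23e6 / 0.857) / 0.008379872
n = ln(3.768961e+06) / 0.008379872 = 1807.0

1807.0


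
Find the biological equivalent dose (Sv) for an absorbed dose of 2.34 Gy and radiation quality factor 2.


H = D * Q
H = 2.34 * 2
H = 4.6800 Sv

4.6800


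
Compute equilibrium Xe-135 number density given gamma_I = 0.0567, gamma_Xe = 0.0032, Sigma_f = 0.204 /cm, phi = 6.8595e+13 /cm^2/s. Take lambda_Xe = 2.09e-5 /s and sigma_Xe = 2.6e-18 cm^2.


Xe_eq = (gamma_I + gamma_Xe) * Sigma_f * phi / (lambda_Xe + sigma_Xe * phi)
Numerator = (0.0567 + 0.0032) * 0.204 * 6.8595e+13 = 8.382035e+11
Denominator = 2.09e-5 + 2.6e-18 * 6.8595e+13 = 1.992470e-04
Xe_eq = 8.382035e+11 / 1.992470e-04 = 4.2069e+15 /cm^3

4.2069e+15


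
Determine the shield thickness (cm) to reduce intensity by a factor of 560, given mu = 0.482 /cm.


x = ln(factor) / mu
x = ln(560) / 0.482
x = 13.128 cm

13.128


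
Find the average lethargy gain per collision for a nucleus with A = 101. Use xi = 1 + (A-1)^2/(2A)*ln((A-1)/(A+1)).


xi = 1 + (A-1)^2/(2A) * ln((A-1)/(A+1))
xi = 1 + (101-1)^2/(2*101) * ln((101-1)/(101 +1))
xi = 0.019672

0.019672


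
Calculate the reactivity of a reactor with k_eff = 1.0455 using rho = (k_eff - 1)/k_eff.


rho = (k_eff - 1) / k_eff
rho = (1.0455 - 1) / 1.0455
rho = 0.043520

0.043520


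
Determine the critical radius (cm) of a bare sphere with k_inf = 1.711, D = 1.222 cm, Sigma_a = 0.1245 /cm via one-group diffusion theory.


L^2 = D / Sigma_a = 1.222 / 0.1245 = 9.815261 cm^2
B_m^2 = (k_inf - 1) / L^2 = (1.711 - 1) / 9.815261 = 0.07243822 /cm^2
For a bare sphere: B_g = pi/R, so R_c = pi / sqrt(B_m^2)
R_c = pi / sqrt(0.07243822) = 11.673 cm

11.673


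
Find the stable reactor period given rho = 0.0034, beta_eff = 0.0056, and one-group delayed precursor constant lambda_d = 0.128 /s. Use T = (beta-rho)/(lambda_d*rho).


T = (beta - rho) / (lambda_d * rho)
T = (0.0056 - 0.0034) / (0.128 * 0.0034)
T = 5.0551 s

5.0551


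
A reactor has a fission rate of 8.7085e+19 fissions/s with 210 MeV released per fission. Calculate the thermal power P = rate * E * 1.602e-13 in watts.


P = fission_rate * E_MeV * 1.602e-13
P = 8.7085e+19 * 210 * 1.602e-13
P = 2.9297e+09 W

2.9297e+09


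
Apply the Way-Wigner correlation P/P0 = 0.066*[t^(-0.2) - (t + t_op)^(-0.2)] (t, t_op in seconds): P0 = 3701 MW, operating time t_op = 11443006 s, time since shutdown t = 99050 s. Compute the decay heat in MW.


P/P0 = 0.066 * [t^(-0.2) - (t + t_op)^(-0.2)]
P/P0 = 0.066 * [99050^(-0.2) - (99050 + 11443006)^(-0.2)]
P/P0 = 0.066 * [0.1001911 - 0.03868507] = 0.004059398
P = 3701 * 0.004059398 = 15.024 MW

15.024


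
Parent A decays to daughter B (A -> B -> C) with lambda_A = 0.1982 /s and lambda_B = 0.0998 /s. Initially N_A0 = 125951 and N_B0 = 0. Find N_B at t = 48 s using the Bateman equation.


N_B(t) = lambda_A * N_A0 / (lambda_B - lambda_A) * [exp(-lambda_A*t) - exp(-lambda_B*t)]
exp(-0.1982*48) = 7.384074e-05; exp(-0.0998*48) = 0.008309133
N_B = 0.1982 * 125951 / (0.0998 - 0.1982) * (7.384074e-05 - 0.008309133)
N_B = 2089.2

2089.2


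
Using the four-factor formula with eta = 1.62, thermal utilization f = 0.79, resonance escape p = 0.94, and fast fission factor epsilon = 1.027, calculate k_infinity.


k_inf = eta * f * p * epsilon
k_inf = 1.62 * 0.79 * 0.94 * 1.027
k_inf = 1.2355

1.2355


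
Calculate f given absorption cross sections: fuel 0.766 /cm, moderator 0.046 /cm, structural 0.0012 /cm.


f = Sigma_a_fuel / (Sigma_a_fuel + Sigma_a_mod + Sigma_a_other)
f = 0.766 / (0.766 + 0.046 + 0.0012)
f = 0.94196

0.94196


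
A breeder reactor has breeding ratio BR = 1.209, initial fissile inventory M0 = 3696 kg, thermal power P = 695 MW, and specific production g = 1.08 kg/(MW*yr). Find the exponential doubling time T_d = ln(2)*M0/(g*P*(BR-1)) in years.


Breeding gain G = BR - 1 = 1.209 - 1 = 0.209
Fissile production rate = g * P * G = 1.08 * 695 * 0.209 = 156.8754 kg/yr
T_d = ln(2) * M0 / (g * P * G)
T_d = ln(2) * 3696 / 156.8754 = 16.331 yr

16.331


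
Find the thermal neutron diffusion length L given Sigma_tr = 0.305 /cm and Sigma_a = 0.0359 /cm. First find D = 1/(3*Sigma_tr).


D = 1 / (3 * Sigma_tr) = 1 / (3 * 0.305) = 1.092896 cm
L = sqrt(D / Sigma_a)
L = sqrt(1.092896 / 0.0359)
L = 5.5175 cm

5.5175


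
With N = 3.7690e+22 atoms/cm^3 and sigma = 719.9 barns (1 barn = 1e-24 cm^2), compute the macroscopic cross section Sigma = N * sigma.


Sigma = N * sigma_barns * 1e-24
Sigma = 3.7690e+22 * 719.9 * 1e-24
Sigma = 27.133 /cm

27.133


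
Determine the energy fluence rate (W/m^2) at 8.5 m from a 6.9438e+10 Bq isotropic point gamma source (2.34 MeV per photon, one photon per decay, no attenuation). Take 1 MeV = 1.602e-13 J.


psi = A * E * 1.602e-13 / (4*pi*r^2)
psi = 6.9438e+10 * 2.34 * 1.602e-13 / (4*pi*8.5^2)
psi = 2.8670e-05 W/m^2

2.8670e-05


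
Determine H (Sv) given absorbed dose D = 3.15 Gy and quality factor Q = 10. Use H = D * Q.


H = D * Q
H = 3.15 * 10
H = 31.500 Sv

31.500


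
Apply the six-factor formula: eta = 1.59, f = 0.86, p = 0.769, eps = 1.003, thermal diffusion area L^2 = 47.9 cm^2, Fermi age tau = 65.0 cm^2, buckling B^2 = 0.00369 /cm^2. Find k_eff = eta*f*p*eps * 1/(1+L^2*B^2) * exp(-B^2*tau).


k_inf = eta*f*p*eps = 1.59*0.86*0.769*1.003 = 1.054685
P_TNL = 1/(1 + L^2*B^2) = 1/(1 + 47.9*0.00369) = 0.8497975
P_FNL = exp(-B^2*tau) = exp(-0.00369*65.0) = 0.7867459
k_eff = k_inf * P_TNL * P_FNL = 1.054685 * 0.8497975 * 0.7867459
k_eff = 0.70514

0.70514


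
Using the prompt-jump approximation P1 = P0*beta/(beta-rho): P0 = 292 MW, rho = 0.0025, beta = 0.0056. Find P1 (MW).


P1/P0 = beta / (beta - rho)
P1/P0 = 0.0056 / (0.0056 - 0.0025) = 1.806452
P1 = 292 * 1.806452 = 527.48 MW

527.48


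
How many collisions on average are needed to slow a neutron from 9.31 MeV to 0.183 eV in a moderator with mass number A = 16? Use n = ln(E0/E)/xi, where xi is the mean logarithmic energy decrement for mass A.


xi = 1 + (A-1)^2/(2A)*ln((A-1)/(A+1)) = 0.1199467 (for A = 16)
n = ln(E0/E) / xi
n = ln(9.31e6 / 0.183) / 0.1199467
n = ln(5.087432e+07) / 0.1199467 = 147.94

147.94


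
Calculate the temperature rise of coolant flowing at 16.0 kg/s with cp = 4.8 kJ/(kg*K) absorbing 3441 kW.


dT = Q / (m_dot * cp)
dT = 3441 / (16.0 * 4.8)
dT = 44.805 C

44.805


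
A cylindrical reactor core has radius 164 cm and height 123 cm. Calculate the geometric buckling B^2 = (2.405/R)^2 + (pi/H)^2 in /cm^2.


B^2 = (2.405/R)^2 + (pi/H)^2
B^2 = (2.405/164)^2 + (pi/123)^2
B^2 = 8.6741e-04 /cm^2

8.6741e-04


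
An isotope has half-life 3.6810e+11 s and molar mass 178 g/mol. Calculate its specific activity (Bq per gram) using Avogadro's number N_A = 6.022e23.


lambda = ln(2) / t_half = ln(2) / 3.6810e+11 = 1.883040e-12 /s
SA = lambda * N_A / M
SA = 1.883040e-12 * 6.022e23 / 178
SA = 6.3706e+09 Bq/g

6.3706e+09


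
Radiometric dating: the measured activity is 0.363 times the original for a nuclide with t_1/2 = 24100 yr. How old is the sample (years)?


lambda = ln(2) / t_half = ln(2) / 24100 = 2.876129e-05 /yr
t = -ln(A/A0) / lambda
t = -ln(0.363) / 2.876129e-05
t = 35233 yr

35233


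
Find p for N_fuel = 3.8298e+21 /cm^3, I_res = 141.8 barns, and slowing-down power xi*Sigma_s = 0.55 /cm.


p = exp(-N * I * 1e-24 / (xi*Sigma_s))
p = exp(-3.8298e+21 * 141.8 * 1e-24 / 0.55)
p = 0.37255

0.37255


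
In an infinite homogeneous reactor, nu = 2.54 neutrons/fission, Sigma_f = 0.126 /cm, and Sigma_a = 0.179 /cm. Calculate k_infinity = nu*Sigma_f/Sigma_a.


k_inf = nu * Sigma_f / Sigma_a
k_inf = 2.54 * 0.126 / 0.179
k_inf = 1.7879

1.7879


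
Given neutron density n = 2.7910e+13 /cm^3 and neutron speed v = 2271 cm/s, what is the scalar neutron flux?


phi = n * v
phi = 2.7910e+13 * 2271
phi = 6.3384e+16 /cm^2/s

6.3384e+16


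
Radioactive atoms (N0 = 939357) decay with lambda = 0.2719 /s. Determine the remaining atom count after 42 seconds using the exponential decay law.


N = N0 * exp(-lambda * t)
N = 939357 * exp(-0.2719 * 42)
N = 10.310

10.310


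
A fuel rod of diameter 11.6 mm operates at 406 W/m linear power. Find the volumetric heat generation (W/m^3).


r = D / 2 / 1000 = 11.6 / 2 / 1000 = 0.0058 m
q''' = q' / (pi * r^2)
q''' = 406 / (pi * 0.0058^2)
q''' = 3.8417e+06 W/m^3

3.8417e+06


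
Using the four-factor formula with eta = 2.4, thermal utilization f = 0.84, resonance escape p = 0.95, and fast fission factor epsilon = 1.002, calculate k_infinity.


k_inf = eta * f * p * epsilon
k_inf = 2.4 * 0.84 * 0.95 * 1.002
k_inf = 1.9190

1.9190


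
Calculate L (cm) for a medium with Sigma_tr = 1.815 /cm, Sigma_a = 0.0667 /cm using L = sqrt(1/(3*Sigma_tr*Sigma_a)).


D = 1 / (3 * Sigma_tr) = 1 / (3 * 1.815) = 0.1836547 cm
L = sqrt(D / Sigma_a)
L = sqrt(0.1836547 / 0.0667)
L = 1.6594 cm

1.6594


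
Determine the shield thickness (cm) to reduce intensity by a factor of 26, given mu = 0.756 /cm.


x = ln(factor) / mu
x = ln(26) / 0.756
x = 4.3097 cm

4.3097


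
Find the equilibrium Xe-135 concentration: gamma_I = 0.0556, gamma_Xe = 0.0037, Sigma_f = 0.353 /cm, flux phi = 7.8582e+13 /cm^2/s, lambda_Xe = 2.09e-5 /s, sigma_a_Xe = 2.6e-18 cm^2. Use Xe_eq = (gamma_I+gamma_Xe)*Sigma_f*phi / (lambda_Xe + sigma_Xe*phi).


Xe_eq = (gamma_I + gamma_Xe) * Sigma_f * phi / (lambda_Xe + sigma_Xe * phi)
Numerator = (0.0556 + 0.0037) * 0.353 * 7.8582e+13 = 1.644949e+12
Denominator = 2.09e-5 + 2.6e-18 * 7.8582e+13 = 2.252132e-04
Xe_eq = 1.644949e+12 / 2.252132e-04 = 7.3040e+15 /cm^3

7.3040e+15


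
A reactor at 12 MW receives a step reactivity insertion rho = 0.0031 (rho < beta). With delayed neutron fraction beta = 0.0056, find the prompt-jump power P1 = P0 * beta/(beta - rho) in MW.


P1/P0 = beta / (beta - rho)
P1/P0 = 0.0056 / (0.0056 - 0.0031) = 2.240000
P1 = 12 * 2.240000 = 26.880 MW

26.880


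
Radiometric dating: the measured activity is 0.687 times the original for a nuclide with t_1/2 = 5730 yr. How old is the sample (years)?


lambda = ln(2) / t_half = ln(2) / 5730 = 1.209681e-04 /yr
t = -ln(A/A0) / lambda
t = -ln(0.687) / 1.209681e-04
t = 3103.5 yr

3103.5


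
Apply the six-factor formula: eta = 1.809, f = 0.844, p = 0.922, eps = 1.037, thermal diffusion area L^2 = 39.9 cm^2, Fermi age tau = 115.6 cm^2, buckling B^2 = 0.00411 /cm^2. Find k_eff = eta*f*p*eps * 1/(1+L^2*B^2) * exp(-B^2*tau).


k_inf = eta*f*p*eps = 1.809*0.844*0.922*1.037 = 1.459791
P_TNL = 1/(1 + L^2*B^2) = 1/(1 + 39.9*0.00411) = 0.8591146
P_FNL = exp(-B^2*tau) = exp(-0.00411*115.6) = 0.6218129
k_eff = k_inf * P_TNL * P_FNL = 1.459791 * 0.8591146 * 0.6218129
k_eff = 0.77983

0.77983


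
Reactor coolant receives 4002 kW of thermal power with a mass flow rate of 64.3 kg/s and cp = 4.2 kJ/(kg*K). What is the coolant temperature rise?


dT = Q / (m_dot * cp)
dT = 4002 / (64.3 * 4.2)
dT = 14.819 C

14.819


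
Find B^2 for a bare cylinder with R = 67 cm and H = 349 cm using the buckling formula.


B^2 = (2.405/R)^2 + (pi/H)^2
B^2 = (2.405/67)^2 + (pi/349)^2
B^2 = 0.0013695 /cm^2

0.0013695


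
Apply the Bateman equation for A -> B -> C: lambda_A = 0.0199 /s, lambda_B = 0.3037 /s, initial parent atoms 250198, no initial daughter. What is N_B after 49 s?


N_B(t) = lambda_A * N_A0 / (lambda_B - lambda_A) * [exp(-lambda_A*t) - exp(-lambda_B*t)]
exp(-0.0199*49) = 0.3771546; exp(-0.3037*49) = 3.444558e-07
N_B = 0.0199 * 250198 / (0.3037 - 0.0199) * (0.3771546 - 3.444558e-07)
N_B = 6616.7

6616.7


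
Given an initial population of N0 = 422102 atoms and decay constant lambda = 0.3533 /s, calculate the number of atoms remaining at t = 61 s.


N = N0 * exp(-lambda * t)
N = 422102 * exp(-0.3533 * 61)
N = 1.8442e-04

1.8442e-04


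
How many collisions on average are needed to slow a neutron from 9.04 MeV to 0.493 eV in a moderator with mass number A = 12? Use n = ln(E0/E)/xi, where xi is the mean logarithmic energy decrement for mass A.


xi = 1 + (A-1)^2/(2A)*ln((A-1)/(A+1)) = 0.1577690 (for A = 12)
n = ln(E0/E) / xi
n = ln(9.04e6 / 0.493) / 0.1577690
n = ln(1.833671e+07) / 0.1577690 = 106.01

106.01


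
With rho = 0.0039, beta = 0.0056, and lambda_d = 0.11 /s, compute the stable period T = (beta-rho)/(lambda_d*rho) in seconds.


T = (beta - rho) / (lambda_d * rho)
T = (0.0056 - 0.0039) / (0.11 * 0.0039)
T = 3.9627 s

3.9627


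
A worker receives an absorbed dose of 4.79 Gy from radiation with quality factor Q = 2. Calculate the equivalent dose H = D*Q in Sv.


H = D * Q
H = 4.79 * 2
H = 9.5800 Sv

9.5800


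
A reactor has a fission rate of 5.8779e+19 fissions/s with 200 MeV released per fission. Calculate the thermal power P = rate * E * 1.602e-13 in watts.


P = fission_rate * E_MeV * 1.602e-13
P = 5.8779e+19 * 200 * 1.602e-13
P = 1.8833e+09 W

1.8833e+09


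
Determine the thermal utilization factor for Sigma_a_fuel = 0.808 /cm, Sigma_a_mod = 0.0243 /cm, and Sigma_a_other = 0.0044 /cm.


f = Sigma_a_fuel / (Sigma_a_fuel + Sigma_a_mod + Sigma_a_other)
f = 0.808 / (0.808 + 0.0243 + 0.0044)
f = 0.96570

0.96570


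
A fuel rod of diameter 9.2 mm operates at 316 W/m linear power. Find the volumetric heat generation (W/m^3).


r = D / 2 / 1000 = 9.2 / 2 / 1000 = 0.0046 m
q''' = q' / (pi * r^2)
q''' = 316 / (pi * 0.0046^2)
q''' = 4.7536e+06 W/m^3

4.7536e+06


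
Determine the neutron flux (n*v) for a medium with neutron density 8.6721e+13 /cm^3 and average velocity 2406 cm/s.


phi = n * v
phi = 8.6721e+13 * 2406
phi = 2.0865e+17 /cm^2/s

2.0865e+17


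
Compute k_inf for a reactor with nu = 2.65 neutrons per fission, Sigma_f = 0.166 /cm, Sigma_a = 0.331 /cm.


k_inf = nu * Sigma_f / Sigma_a
k_inf = 2.65 * 0.166 / 0.331
k_inf = 1.3290

1.3290


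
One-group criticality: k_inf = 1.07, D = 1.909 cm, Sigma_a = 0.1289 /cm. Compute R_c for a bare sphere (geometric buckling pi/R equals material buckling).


L^2 = D / Sigma_a = 1.909 / 0.1289 = 14.80993 cm^2
B_m^2 = (k_inf - 1) / L^2 = (1.07 - 1) / 14.80993 = 0.004726558 /cm^2
For a bare sphere: B_g = pi/R, so R_c = pi / sqrt(B_m^2)
R_c = pi / sqrt(0.004726558) = 45.696 cm

45.696


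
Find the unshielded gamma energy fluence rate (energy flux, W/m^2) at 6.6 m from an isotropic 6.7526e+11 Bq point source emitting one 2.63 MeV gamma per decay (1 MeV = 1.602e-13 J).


psi = A * E * 1.602e-13 / (4*pi*r^2)
psi = 6.7526e+11 * 2.63 * 1.602e-13 / (4*pi*6.6^2)
psi = 5.1975e-04 W/m^2

5.1975e-04


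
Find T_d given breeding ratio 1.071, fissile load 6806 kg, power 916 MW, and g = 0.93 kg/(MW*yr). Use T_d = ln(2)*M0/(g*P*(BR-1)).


Breeding gain G = BR - 1 = 1.071 - 1 = 0.071
Fissile production rate = g * P * G = 0.93 * 916 * 0.071 = 60.48348 kg/yr
T_d = ln(2) * M0 / (g * P * G)
T_d = ln(2) * 6806 / 60.48348 = 77.997 yr

77.997


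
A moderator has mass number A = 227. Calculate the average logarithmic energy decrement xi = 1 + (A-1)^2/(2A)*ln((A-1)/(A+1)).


xi = 1 + (A-1)^2/(2A) * ln((A-1)/(A+1))
xi = 1 + (227-1)^2/(2*227) * ln((227-1)/(227 +1))
xi = 0.0087848

0.0087848


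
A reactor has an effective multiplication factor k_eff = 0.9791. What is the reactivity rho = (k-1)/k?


rho = (k_eff - 1) / k_eff
rho = (0.9791 - 1) / 0.9791
rho = -0.021346

-0.021346


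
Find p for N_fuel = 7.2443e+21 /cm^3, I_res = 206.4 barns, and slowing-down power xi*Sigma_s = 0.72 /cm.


p = exp(-N * I * 1e-24 / (xi*Sigma_s))
p = exp(-7.2443e+21 * 206.4 * 1e-24 / 0.72)
p = 0.12534

0.12534


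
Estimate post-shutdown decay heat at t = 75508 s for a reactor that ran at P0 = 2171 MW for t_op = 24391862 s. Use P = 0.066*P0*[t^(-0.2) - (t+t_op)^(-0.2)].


P/P0 = 0.066 * [t^(-0.2) - (t + t_op)^(-0.2)]
P/P0 = 0.066 * [75508^(-0.2) - (75508 + 24391862)^(-0.2)]
P/P0 = 0.066 * [0.1057795 - 0.03328760] = 0.004784465
P = 2171 * 0.004784465 = 10.387 MW

10.387


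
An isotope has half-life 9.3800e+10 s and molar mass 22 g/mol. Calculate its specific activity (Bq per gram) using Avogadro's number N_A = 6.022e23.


lambda = ln(2) / t_half = ln(2) / 9.3800e+10 = 7.389629e-12 /s
SA = lambda * N_A / M
SA = 7.389629e-12 * 6.022e23 / 22
SA = 2.0227e+11 Bq/g

2.0227e+11


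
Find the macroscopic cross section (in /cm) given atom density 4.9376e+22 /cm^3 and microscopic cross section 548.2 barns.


Sigma = N * sigma_barns * 1e-24
Sigma = 4.9376e+22 * 548.2 * 1e-24
Sigma = 27.068 /cm

27.068


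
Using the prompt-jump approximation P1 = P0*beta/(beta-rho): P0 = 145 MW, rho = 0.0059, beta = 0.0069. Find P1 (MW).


P1/P0 = beta / (beta - rho)
P1/P0 = 0.0069 / (0.0069 - 0.0059) = 6.900000
P1 = 145 * 6.900000 = 1000.5 MW

1000.5


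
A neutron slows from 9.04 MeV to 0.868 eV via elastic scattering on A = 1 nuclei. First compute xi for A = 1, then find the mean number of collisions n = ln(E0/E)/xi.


xi = 1 + (A-1)^2/(2A)*ln((A-1)/(A+1)) = 1 (for A = 1)
n = ln(E0/E) / xi
n = ln(9.04e6 / 0.868) / 1
n = ln(1.041475e+07) / 1 = 16.159

16.159


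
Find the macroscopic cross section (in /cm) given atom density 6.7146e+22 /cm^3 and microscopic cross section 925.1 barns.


Sigma = N * sigma_barns * 1e-24
Sigma = 6.7146e+22 * 925.1 * 1e-24
Sigma = 62.117 /cm

62.117


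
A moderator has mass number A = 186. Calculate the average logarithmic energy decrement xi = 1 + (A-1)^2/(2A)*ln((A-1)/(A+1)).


xi = 1 + (A-1)^2/(2A) * ln((A-1)/(A+1))
xi = 1 + (186-1)^2/(2*186) * ln((186-1)/(186 +1))
xi = 0.010714

0.010714


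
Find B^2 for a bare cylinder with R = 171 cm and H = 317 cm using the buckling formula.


B^2 = (2.405/R)^2 + (pi/H)^2
B^2 = (2.405/171)^2 + (pi/317)^2
B^2 = 2.9602e-04 /cm^2

2.9602e-04


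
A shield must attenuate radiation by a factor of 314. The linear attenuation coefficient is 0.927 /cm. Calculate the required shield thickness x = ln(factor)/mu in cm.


x = ln(factor) / mu
x = ln(314) / 0.927
x = 6.2021 cm

6.2021


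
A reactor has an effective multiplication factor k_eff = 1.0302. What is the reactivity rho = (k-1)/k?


rho = (k_eff - 1) / k_eff
rho = (1.0302 - 1) / 1.0302
rho = 0.029315

0.029315


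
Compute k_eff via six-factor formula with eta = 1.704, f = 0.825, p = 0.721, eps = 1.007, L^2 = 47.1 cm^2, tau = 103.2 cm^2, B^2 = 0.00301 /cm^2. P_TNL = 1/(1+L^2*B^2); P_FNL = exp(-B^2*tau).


k_inf = eta*f*p*eps = 1.704*0.825*0.721*1.007 = 1.020677
P_TNL = 1/(1 + L^2*B^2) = 1/(1 + 47.1*0.00301) = 0.8758324
P_FNL = exp(-B^2*tau) = exp(-0.00301*103.2) = 0.7329836
k_eff = k_inf * P_TNL * P_FNL = 1.020677 * 0.8758324 * 0.7329836
k_eff = 0.65524

0.65524


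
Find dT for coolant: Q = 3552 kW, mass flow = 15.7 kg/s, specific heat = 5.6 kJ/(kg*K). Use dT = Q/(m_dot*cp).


dT = Q / (m_dot * cp)
dT = 3552 / (15.7 * 5.6)
dT = 40.400 C

40.400


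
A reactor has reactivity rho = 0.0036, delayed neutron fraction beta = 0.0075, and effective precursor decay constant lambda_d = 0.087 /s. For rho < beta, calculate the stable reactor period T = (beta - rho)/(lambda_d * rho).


T = (beta - rho) / (lambda_d * rho)
T = (0.0075 - 0.0036) / (0.087 * 0.0036)
T = 12.452 s

12.452


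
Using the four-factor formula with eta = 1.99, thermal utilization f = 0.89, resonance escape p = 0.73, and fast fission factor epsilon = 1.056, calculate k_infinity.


k_inf = eta * f * p * epsilon
k_inf = 1.99 * 0.89 * 0.73 * 1.056
k_inf = 1.3653

1.3653


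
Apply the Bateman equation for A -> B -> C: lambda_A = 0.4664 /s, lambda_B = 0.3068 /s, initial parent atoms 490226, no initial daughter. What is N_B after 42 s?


N_B(t) = lambda_A * N_A0 / (lambda_B - lambda_A) * [exp(-lambda_A*t) - exp(-lambda_B*t)]
exp(-0.4664*42) = 3.109512e-09; exp(-0.3068*42) = 2.534282e-06
N_B = 0.4664 * 490226 / (0.3068 - 0.4664) * (3.109512e-09 - 2.534282e-06)
N_B = 3.6261

3.6261


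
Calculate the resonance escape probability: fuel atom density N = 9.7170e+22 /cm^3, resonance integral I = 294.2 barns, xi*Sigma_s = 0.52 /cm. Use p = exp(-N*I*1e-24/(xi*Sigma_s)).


p = exp(-N * I * 1e-24 / (xi*Sigma_s))
p = exp(-9.7170e+22 * 294.2 * 1e-24 / 0.52)
p = 1.3314e-24

1.3314e-24


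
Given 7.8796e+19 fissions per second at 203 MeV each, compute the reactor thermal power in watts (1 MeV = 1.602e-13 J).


P = fission_rate * E_MeV * 1.602e-13
P = 7.8796e+19 * 203 * 1.602e-13
P = 2.5625e+09 W

2.5625e+09


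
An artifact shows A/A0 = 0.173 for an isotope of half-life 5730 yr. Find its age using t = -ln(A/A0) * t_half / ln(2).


lambda = ln(2) / t_half = ln(2) / 5730 = 1.209681e-04 /yr
t = -ln(A/A0) / lambda
t = -ln(0.173) / 1.209681e-04
t = 14504 yr

14504


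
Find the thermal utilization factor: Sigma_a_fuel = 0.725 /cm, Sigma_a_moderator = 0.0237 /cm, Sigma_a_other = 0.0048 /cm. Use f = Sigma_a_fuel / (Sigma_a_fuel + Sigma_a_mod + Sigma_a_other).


f = Sigma_a_fuel / (Sigma_a_fuel + Sigma_a_mod + Sigma_a_other)
f = 0.725 / (0.725 + 0.0237 + 0.0048)
f = 0.96218

0.96218


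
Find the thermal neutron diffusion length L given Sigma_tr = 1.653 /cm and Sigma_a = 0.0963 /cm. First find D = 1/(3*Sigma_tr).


D = 1 / (3 * Sigma_tr) = 1 / (3 * 1.653) = 0.2016536 cm
L = sqrt(D / Sigma_a)
L = sqrt(0.2016536 / 0.0963)
L = 1.4471 cm

1.4471


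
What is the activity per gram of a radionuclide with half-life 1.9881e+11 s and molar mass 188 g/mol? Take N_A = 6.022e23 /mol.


lambda = ln(2) / t_half = ln(2) / 1.9881e+11 = 3.486480e-12 /s
SA = lambda * N_A / M
SA = 3.486480e-12 * 6.022e23 / 188
SA = 1.1168e+10 Bq/g

1.1168e+10


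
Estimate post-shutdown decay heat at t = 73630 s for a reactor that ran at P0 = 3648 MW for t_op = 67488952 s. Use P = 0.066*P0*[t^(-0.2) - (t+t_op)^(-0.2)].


P/P0 = 0.066 * [t^(-0.2) - (t + t_op)^(-0.2)]
P/P0 = 0.066 * [73630^(-0.2) - (73630 + 67488952)^(-0.2)]
P/P0 = 0.066 * [0.1063137 - 0.02716807] = 0.005223612
P = 3648 * 0.005223612 = 19.056 MW

19.056


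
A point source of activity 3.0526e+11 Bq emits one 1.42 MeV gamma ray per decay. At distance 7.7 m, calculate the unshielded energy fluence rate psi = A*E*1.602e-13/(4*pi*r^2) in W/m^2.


psi = A * E * 1.602e-13 / (4*pi*r^2)
psi = 3.0526e+11 * 1.42 * 1.602e-13 / (4*pi*7.7^2)
psi = 9.3203e-05 W/m^2

9.3203e-05


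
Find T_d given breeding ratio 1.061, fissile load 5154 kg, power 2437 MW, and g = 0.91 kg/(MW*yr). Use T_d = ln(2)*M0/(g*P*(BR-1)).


Breeding gain G = BR - 1 = 1.061 - 1 = 0.061
Fissile production rate = g * P * G = 0.91 * 2437 * 0.061 = 135.27787 kg/yr
T_d = ln(2) * M0 / (g * P * G)
T_d = ln(2) * 5154 / 135.27787 = 26.408 yr

26.408


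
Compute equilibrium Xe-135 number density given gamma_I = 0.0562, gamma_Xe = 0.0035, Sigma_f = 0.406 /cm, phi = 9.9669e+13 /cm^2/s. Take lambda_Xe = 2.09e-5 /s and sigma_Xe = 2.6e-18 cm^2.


Xe_eq = (gamma_I + gamma_Xe) * Sigma_f * phi / (lambda_Xe + sigma_Xe * phi)
Numerator = (0.0562 + 0.0035) * 0.406 * 9.9669e+13 = 2.415797e+12
Denominator = 2.09e-5 + 2.6e-18 * 9.9669e+13 = 2.800394e-04
Xe_eq = 2.415797e+12 / 2.800394e-04 = 8.6266e+15 /cm^3

8.6266e+15


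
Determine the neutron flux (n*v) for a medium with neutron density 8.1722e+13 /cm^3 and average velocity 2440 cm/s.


phi = n * v
phi = 8.1722e+13 * 2440
phi = 1.9940e+17 /cm^2/s

1.9940e+17


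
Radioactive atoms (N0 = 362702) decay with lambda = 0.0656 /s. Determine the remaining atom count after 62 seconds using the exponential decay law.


N = N0 * exp(-lambda * t)
N = 362702 * exp(-0.0656 * 62)
N = 6211.4

6211.4


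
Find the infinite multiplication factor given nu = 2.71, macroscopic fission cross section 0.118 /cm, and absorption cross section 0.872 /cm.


k_inf = nu * Sigma_f / Sigma_a
k_inf = 2.71 * 0.118 / 0.872
k_inf = 0.36672

0.36672


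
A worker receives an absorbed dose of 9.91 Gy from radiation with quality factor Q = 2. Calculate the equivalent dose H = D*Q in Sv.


H = D * Q
H = 9.91 * 2
H = 19.820 Sv

19.820
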